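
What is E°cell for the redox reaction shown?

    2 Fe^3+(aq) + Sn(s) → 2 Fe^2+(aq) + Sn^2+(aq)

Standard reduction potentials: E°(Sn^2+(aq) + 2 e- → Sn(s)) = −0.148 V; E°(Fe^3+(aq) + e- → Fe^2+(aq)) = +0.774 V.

In the reaction as written, Fe^3+(aq) is reduced (cathode) and Sn^2+(aq) is produced by oxidation at the anode.
E°cell = E°(cathode) − E°(anode) = +0.774 − (−0.148) = +0.922 V.

+0.922 V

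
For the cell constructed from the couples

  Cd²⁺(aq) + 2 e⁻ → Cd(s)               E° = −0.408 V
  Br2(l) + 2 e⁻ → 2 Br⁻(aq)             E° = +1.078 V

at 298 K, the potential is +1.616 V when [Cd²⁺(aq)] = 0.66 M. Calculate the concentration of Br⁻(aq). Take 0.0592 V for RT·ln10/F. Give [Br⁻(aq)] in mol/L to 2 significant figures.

Br₂/Br⁻ is the cathode (higher E°); E°cell = +1.078 − (−0.408) = +1.486 V with n = 2.
From the Nernst equation, log Q = n(E° − E)/0.0592 = 2·(+1.486 − (+1.616))/0.0592 = −4.392.
The balanced reaction is Br2(l) + Cd(s) → 2 Br⁻(aq) + Cd²⁺(aq), so Q = [Br⁻(aq)]^2·[Cd²⁺(aq)].
Substituting the known concentrations and solving, log [Br⁻(aq)] = −2.106 and [Br⁻(aq)] = 0.0078 M.

0.0078 M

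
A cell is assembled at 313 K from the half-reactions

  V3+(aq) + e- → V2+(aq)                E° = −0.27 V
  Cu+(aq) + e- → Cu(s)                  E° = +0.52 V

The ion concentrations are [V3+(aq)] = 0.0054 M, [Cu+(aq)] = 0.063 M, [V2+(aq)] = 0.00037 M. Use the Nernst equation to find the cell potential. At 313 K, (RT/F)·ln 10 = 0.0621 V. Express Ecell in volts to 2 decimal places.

The Cu⁺/Cu couple has the more positive E°, so it is the cathode; V³⁺/V²⁺ is the anode.
The standard potential is +0.52 − (−0.27) = +0.79 V and the balanced reaction transfers n = 1 electron.
Balancing gives Cu+(aq) + V2+(aq) → Cu(s) + V3+(aq); hence Q = [V3+(aq)] / ([Cu+(aq)]·[V2+(aq)]) = 232 (log Q = 2.365).
E = E° − (0.0621/n)·log Q = +0.79 − (0.0621/1)(2.365) = +0.64 V.

+0.64 V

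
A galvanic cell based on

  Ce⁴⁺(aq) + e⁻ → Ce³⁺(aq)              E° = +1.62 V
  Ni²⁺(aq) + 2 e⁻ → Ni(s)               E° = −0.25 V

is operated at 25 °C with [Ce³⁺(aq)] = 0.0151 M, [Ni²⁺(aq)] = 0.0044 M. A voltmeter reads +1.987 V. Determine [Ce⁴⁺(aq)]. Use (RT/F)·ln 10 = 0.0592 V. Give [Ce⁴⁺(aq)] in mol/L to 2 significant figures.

0.095 M

With Ce⁴⁺/Ce³⁺ at the cathode and Ni²⁺/Ni at the anode, E°cell = +1.62 − (−0.25) = +1.87 V (n = 2).
From the Nernst equation, log Q = n(E° − E)/0.0592 = 2·(+1.87 − (+1.987))/0.0592 = −3.953.
For 2 Ce⁴⁺(aq) + Ni(s) → 2 Ce³⁺(aq) + Ni²⁺(aq), the reaction quotient is Q = ([Ce³⁺(aq)]^2·[Ni²⁺(aq)]) / [Ce⁴⁺(aq)]^2.
Solving for the unknown gives log [Ce⁴⁺(aq)] = −1.023, so [Ce⁴⁺(aq)] ≈ 0.095 M.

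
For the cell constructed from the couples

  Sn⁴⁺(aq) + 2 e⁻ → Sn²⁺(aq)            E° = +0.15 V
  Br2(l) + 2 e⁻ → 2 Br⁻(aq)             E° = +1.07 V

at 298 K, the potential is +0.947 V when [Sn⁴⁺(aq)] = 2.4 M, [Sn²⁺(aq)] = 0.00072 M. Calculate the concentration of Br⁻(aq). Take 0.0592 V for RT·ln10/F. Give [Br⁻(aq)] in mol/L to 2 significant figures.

0.0061 M

The Br₂/Br⁻ couple has the larger reduction potential, so it is the cathode: E°cell = +1.07 − (+0.15) = +0.92 V and n = 2.
Since E = E° − (0.0592/n)·log Q, log Q = n(E° − E)/0.0592 = −0.912.
Balancing electrons gives Br2(l) + Sn²⁺(aq) → 2 Br⁻(aq) + Sn⁴⁺(aq); thus Q = ([Br⁻(aq)]^2·[Sn⁴⁺(aq)]) / [Sn²⁺(aq)].
Isolating [Br⁻(aq)] in Q = 10^{−0.912} yields log [Br⁻(aq)] = −2.217, i.e. 0.0061 M.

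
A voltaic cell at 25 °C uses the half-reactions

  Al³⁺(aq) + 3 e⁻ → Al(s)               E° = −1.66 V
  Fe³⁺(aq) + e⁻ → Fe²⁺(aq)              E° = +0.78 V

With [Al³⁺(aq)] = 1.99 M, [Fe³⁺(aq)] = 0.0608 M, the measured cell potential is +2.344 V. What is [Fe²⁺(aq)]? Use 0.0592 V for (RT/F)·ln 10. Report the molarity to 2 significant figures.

2.0 M

Fe³⁺/Fe²⁺ is the cathode (higher E°); E°cell = +0.78 − (−1.66) = +2.44 V with n = 3.
Rearranging E = E° − (0.0592/n)·log Q gives log Q = 3(+2.44 − (+2.344))/0.0592 = 4.865.
The balanced reaction is 3 Fe³⁺(aq) + Al(s) → 3 Fe²⁺(aq) + Al³⁺(aq), so Q = ([Fe²⁺(aq)]^3·[Al³⁺(aq)]) / [Fe³⁺(aq)]^3.
Solving for the unknown gives log [Fe²⁺(aq)] = 0.306, so [Fe²⁺(aq)] ≈ 2.0 M.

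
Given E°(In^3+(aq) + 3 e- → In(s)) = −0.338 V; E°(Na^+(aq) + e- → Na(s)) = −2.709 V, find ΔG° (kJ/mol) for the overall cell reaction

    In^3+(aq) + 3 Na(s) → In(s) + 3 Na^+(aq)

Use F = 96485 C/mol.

In the reaction as written In^3+(aq) is reduced, so the In³⁺/In couple is the cathode and Na⁺/Na is the anode.
E°cell = −0.338 − (−2.709) = +2.371 V; balancing electrons gives n = 3.
ΔG° = −nFE°cell = −(3)(96485)(+2.371) J/mol = −686 kJ/mol.

−686 kJ/mol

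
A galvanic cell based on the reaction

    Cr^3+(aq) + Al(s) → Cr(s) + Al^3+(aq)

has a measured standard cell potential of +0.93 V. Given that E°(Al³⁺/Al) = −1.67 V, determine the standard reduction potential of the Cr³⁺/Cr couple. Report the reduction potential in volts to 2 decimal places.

In the reaction as written the Cr³⁺/Cr couple is reduced (cathode) and Al³⁺/Al is oxidized (anode), so E°cell = E°(Cr³⁺/Cr) − E°(Al³⁺/Al).
E°(Cr³⁺/Cr) = E°cell + E°(anode) = +0.93 + (−1.67) = −0.74 V.

−0.74 V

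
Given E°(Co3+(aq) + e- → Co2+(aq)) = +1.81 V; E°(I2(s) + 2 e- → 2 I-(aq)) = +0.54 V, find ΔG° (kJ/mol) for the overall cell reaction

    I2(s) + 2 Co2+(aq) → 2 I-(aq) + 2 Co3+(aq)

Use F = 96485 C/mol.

+245 kJ/mol

In the reaction as written I2(s) is reduced, so the I₂/I⁻ couple is the cathode and Co³⁺/Co²⁺ is the anode.
E°cell = +0.54 − (+1.81) = −1.27 V; balancing electrons gives n = 2.
ΔG° = −nFE°cell = −(2)(96485)(−1.27) J/mol = +245 kJ/mol.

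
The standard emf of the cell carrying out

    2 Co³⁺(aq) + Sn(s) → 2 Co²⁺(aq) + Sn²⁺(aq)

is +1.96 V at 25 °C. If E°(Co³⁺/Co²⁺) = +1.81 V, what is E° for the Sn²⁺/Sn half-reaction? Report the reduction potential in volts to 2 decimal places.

−0.15 V

In the reaction as written the Co³⁺/Co²⁺ couple is reduced (cathode) and Sn²⁺/Sn is oxidized (anode), so E°cell = E°(Co³⁺/Co²⁺) − E°(Sn²⁺/Sn).
E°(Sn²⁺/Sn) = E°(cathode) − E°cell = +1.81 − (+1.96) = −0.15 V.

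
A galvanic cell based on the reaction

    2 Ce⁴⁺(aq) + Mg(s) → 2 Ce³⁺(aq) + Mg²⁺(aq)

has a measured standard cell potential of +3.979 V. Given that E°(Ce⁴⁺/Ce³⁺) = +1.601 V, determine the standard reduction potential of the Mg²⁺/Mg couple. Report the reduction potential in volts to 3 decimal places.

−2.378 V

In the reaction as written the Ce⁴⁺/Ce³⁺ couple is reduced (cathode) and Mg²⁺/Mg is oxidized (anode), so E°cell = E°(Ce⁴⁺/Ce³⁺) − E°(Mg²⁺/Mg).
E°(Mg²⁺/Mg) = E°(cathode) − E°cell = +1.601 − (+3.979) = −2.378 V.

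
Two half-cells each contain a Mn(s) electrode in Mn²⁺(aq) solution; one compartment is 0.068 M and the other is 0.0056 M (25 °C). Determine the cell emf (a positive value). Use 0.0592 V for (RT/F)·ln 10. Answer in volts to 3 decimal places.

For a concentration cell E°cell = 0, since both electrodes use the same couple.
The compartment with the higher Mn²⁺(aq) concentration (0.068 M) acts as the cathode; ions are reduced there and produced at the dilute (0.0056 M) anode.
With n = 2, Ecell = −(0.0592/2)·log([dilute]/[conc]) = −(0.0592/2)·log(0.0056/0.068) = +0.032 V.

0.032 V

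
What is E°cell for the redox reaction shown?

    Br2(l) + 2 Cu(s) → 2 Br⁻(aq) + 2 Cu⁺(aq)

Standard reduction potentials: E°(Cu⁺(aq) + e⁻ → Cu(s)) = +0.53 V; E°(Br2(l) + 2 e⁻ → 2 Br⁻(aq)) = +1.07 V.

Br2(l) gains electrons, so the Br₂/Br⁻ couple is the cathode; the Cu⁺/Cu couple is the anode.
E°cell = E°(cathode) − E°(anode) = +1.07 − (+0.53) = +0.54 V.

+0.54 V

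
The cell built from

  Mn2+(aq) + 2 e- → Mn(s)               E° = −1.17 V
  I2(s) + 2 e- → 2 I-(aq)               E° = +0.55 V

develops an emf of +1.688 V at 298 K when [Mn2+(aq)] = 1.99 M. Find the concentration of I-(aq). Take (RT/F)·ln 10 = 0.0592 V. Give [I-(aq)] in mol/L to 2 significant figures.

2.5 M

With I₂/I⁻ at the cathode and Mn²⁺/Mn at the anode, E°cell = +0.55 − (−1.17) = +1.72 V (n = 2).
Rearranging E = E° − (0.0592/n)·log Q gives log Q = 2(+1.72 − (+1.688))/0.0592 = 1.081.
For I2(s) + Mn(s) → 2 I-(aq) + Mn2+(aq), the reaction quotient is Q = [I-(aq)]^2·[Mn2+(aq)].
Solving for the unknown gives log [I-(aq)] = 0.391, so [I-(aq)] ≈ 2.5 M.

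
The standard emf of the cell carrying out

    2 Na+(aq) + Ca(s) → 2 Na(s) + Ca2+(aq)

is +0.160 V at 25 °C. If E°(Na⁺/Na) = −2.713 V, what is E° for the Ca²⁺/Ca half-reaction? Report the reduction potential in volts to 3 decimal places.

−2.873 V

In the reaction as written the Na⁺/Na couple is reduced (cathode) and Ca²⁺/Ca is oxidized (anode), so E°cell = E°(Na⁺/Na) − E°(Ca²⁺/Ca).
E°(Ca²⁺/Ca) = E°(cathode) − E°cell = −2.713 − (+0.160) = −2.873 V.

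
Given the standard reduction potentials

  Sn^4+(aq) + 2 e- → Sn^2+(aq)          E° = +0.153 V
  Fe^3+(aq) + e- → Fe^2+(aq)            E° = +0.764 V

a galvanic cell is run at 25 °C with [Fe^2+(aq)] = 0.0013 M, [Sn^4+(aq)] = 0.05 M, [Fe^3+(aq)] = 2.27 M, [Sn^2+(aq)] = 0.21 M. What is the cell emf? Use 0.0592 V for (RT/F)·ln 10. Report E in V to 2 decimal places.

+0.82 V

Fe³⁺/Fe²⁺ is reduced (cathode, E° = +0.764 V) and Sn⁴⁺/Sn²⁺ is oxidized (anode).
E°cell = +0.764 − (+0.153) = +0.611 V, with n = 2 electrons transferred.
Balancing gives 2 Fe^3+(aq) + Sn^2+(aq) → 2 Fe^2+(aq) + Sn^4+(aq); hence Q = ([Fe^2+(aq)]^2·[Sn^4+(aq)]) / ([Fe^3+(aq)]^2·[Sn^2+(aq)]) = 7.81×10^−8 (log Q = −7.107).
By the Nernst equation, E = +0.611 − (0.0592/2)·(−7.107) = +0.82 V.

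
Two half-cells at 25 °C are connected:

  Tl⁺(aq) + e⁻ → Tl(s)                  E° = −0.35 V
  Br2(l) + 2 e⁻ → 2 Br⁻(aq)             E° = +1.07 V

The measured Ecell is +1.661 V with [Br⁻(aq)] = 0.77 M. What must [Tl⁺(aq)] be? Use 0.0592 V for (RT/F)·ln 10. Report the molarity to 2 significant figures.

Br₂/Br⁻ is the cathode (higher E°); E°cell = +1.07 − (−0.35) = +1.42 V with n = 2.
Rearranging E = E° − (0.0592/n)·log Q gives log Q = 2(+1.42 − (+1.661))/0.0592 = −8.142.
Balancing electrons gives Br2(l) + 2 Tl(s) → 2 Br⁻(aq) + 2 Tl⁺(aq); thus Q = [Br⁻(aq)]^2·[Tl⁺(aq)]^2.
Isolating [Tl⁺(aq)] in Q = 10^{−8.142} yields log [Tl⁺(aq)] = −3.957, i.e. 0.00011 M.

0.00011 M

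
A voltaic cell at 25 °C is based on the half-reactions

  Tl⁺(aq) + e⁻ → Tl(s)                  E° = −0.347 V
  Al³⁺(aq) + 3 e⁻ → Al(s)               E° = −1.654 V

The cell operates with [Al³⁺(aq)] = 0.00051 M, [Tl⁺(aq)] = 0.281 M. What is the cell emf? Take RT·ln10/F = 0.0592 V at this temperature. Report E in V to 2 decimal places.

+1.34 V

The Tl⁺/Tl couple has the more positive E°, so it is the cathode; Al³⁺/Al is the anode.
The standard potential is −0.347 − (−1.654) = +1.307 V and the balanced reaction transfers n = 3 electrons.
The balanced reaction is 3 Tl⁺(aq) + Al(s) → 3 Tl(s) + Al³⁺(aq), so Q = [Al³⁺(aq)] / [Tl⁺(aq)]^3 = 0.023 and log Q = −1.639.
E = E° − (0.0592/n)·log Q = +1.307 − (0.0592/3)(−1.639) = +1.34 V.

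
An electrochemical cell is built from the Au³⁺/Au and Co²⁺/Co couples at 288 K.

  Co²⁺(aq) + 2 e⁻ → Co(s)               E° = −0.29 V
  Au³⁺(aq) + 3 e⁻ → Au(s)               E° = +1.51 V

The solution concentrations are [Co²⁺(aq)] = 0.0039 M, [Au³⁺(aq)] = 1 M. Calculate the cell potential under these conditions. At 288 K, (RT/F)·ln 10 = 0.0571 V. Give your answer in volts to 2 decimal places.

Au³⁺/Au is reduced (cathode, E° = +1.51 V) and Co²⁺/Co is oxidized (anode).
E°cell = +1.51 − (−0.29) = +1.80 V, with n = 6 electrons transferred.
Balancing gives 2 Au³⁺(aq) + 3 Co(s) → 2 Au(s) + 3 Co²⁺(aq); hence Q = [Co²⁺(aq)]^3 / [Au³⁺(aq)]^2 = 5.93×10^−8 (log Q = −7.227).
Applying E = E° − (RT ln10/nF)·log Q gives +1.80 − (0.0571/6)(−7.227) = +1.87 V.

+1.87 V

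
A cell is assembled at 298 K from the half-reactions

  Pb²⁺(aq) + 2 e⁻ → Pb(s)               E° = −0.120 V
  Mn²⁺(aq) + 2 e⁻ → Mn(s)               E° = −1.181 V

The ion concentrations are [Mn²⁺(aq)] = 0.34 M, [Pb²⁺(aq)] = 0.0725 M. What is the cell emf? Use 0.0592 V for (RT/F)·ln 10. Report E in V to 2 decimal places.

+1.04 V

Since E°(Pb²⁺/Pb) > E°(Mn²⁺/Mn), Pb²⁺/Pb serves as the cathode.
E°cell = −0.120 − (−1.181) = +1.061 V, with n = 2 electrons transferred.
Balancing gives Pb²⁺(aq) + Mn(s) → Pb(s) + Mn²⁺(aq); hence Q = [Mn²⁺(aq)] / [Pb²⁺(aq)] = 4.69 (log Q = 0.671).
By the Nernst equation, E = +1.061 − (0.0592/2)·(0.671) = +1.04 V.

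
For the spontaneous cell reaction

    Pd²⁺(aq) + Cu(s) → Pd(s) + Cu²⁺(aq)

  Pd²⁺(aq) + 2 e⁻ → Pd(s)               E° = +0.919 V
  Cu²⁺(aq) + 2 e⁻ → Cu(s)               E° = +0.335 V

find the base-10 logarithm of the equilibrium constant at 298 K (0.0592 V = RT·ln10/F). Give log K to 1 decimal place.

log K = 19.7

The Pd²⁺/Pd couple is reduced (cathode); E°cell = +0.919 − (+0.335) = +0.584 V with n = 2.
At equilibrium E = 0, so log K = nE°cell / 0.0592 = (2)(+0.584) / 0.0592 = 19.7.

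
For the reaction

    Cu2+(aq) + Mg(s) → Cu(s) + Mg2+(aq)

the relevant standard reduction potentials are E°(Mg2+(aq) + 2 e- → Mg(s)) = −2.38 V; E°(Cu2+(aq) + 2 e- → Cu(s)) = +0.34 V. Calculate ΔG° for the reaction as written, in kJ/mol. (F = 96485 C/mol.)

In the reaction as written Cu2+(aq) is reduced, so the Cu²⁺/Cu couple is the cathode and Mg²⁺/Mg is the anode.
E°cell = +0.34 − (−2.38) = +2.72 V; balancing electrons gives n = 2.
ΔG° = −nFE°cell = −(2)(96485)(+2.72) J/mol = −525 kJ/mol.

−525 kJ/mol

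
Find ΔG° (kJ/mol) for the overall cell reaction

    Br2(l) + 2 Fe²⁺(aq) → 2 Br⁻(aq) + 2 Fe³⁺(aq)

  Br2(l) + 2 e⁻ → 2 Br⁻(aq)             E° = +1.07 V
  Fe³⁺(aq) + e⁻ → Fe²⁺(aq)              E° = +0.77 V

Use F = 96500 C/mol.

In the reaction as written Br2(l) is reduced, so the Br₂/Br⁻ couple is the cathode and Fe³⁺/Fe²⁺ is the anode.
E°cell = +1.07 − (+0.77) = +0.30 V; balancing electrons gives n = 2.
ΔG° = −nFE°cell = −(2)(96500)(+0.30) J/mol = −57.9 kJ/mol.

−57.9 kJ/mol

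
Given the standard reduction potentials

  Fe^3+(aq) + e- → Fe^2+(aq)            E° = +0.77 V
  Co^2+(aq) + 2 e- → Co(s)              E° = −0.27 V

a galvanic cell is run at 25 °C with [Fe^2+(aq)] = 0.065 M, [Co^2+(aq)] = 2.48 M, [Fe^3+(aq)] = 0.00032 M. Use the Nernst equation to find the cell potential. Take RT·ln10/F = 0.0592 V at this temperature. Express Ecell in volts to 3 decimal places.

Since E°(Fe³⁺/Fe²⁺) > E°(Co²⁺/Co), Fe³⁺/Fe²⁺ serves as the cathode.
The standard potential is +0.77 − (−0.27) = +1.04 V and the balanced reaction transfers n = 2 electrons.
The balanced reaction is 2 Fe^3+(aq) + Co(s) → 2 Fe^2+(aq) + Co^2+(aq), so Q = ([Fe^2+(aq)]^2·[Co^2+(aq)]) / [Fe^3+(aq)]^2 = 1.02×10^5 and log Q = 5.010.
E = E° − (0.0592/n)·log Q = +1.04 − (0.0592/2)(5.010) = +0.892 V.

+0.892 V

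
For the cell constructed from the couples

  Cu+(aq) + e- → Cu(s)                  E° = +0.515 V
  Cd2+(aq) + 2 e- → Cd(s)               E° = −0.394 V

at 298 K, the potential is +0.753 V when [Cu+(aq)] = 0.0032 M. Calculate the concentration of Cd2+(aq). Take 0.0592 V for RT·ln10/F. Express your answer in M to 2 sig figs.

1.9 M

The Cu⁺/Cu couple has the larger reduction potential, so it is the cathode: E°cell = +0.515 − (−0.394) = +0.909 V and n = 2.
Since E = E° − (0.0592/n)·log Q, log Q = n(E° − E)/0.0592 = 5.270.
For 2 Cu+(aq) + Cd(s) → 2 Cu(s) + Cd2+(aq), the reaction quotient is Q = [Cd2+(aq)] / [Cu+(aq)]^2.
Solving for the unknown gives log [Cd2+(aq)] = 0.280, so [Cd2+(aq)] ≈ 1.9 M.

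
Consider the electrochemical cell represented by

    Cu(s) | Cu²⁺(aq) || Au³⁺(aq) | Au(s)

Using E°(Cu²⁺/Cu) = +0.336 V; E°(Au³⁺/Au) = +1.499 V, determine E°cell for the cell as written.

By convention the left-hand electrode in cell notation is the anode (oxidation) and the right-hand electrode is the cathode (reduction).
E°cell = E°(right) − E°(left) = +1.499 − (+0.336) = +1.163 V.

+1.163 V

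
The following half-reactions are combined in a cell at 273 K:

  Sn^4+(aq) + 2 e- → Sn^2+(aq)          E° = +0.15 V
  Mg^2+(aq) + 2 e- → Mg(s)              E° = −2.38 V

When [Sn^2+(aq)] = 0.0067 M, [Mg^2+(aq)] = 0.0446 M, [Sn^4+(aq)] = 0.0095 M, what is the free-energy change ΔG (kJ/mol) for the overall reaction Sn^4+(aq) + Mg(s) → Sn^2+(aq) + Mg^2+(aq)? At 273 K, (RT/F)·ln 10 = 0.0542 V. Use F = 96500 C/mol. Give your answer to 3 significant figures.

−496 kJ/mol

With Sn⁴⁺/Sn²⁺ reduced at the cathode, E°cell = +0.15 − (−2.38) = +2.53 V and n = 2.
Q = ([Sn^2+(aq)]·[Mg^2+(aq)]) / [Sn^4+(aq)] = 0.0315, so log Q = −1.502 and E = +2.53 − (0.0542/2)(−1.502) = +2.5707 V.
Then ΔG = −nFE = −2 × 96500 × +2.5707 J/mol = −496 kJ/mol.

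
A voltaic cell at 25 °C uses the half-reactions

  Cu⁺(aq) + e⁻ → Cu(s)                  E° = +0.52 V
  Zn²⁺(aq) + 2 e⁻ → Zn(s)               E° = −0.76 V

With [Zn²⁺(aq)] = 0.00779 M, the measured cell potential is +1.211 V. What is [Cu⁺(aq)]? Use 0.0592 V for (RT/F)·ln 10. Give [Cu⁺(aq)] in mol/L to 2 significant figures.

0.0060 M

With Cu⁺/Cu at the cathode and Zn²⁺/Zn at the anode, E°cell = +0.52 − (−0.76) = +1.28 V (n = 2).
Since E = E° − (0.0592/n)·log Q, log Q = n(E° − E)/0.0592 = 2.331.
For 2 Cu⁺(aq) + Zn(s) → 2 Cu(s) + Zn²⁺(aq), the reaction quotient is Q = [Zn²⁺(aq)] / [Cu⁺(aq)]^2.
Substituting the known concentrations and solving, log [Cu⁺(aq)] = −2.220 and [Cu⁺(aq)] = 0.0060 M.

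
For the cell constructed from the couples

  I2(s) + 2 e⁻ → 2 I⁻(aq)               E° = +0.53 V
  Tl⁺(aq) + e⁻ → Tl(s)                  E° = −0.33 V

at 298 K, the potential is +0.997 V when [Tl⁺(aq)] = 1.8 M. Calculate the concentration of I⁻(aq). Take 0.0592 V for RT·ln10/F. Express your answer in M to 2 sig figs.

I₂/I⁻ is the cathode (higher E°); E°cell = +0.53 − (−0.33) = +0.86 V with n = 2.
Since E = E° − (0.0592/n)·log Q, log Q = n(E° − E)/0.0592 = −4.628.
For I2(s) + 2 Tl(s) → 2 I⁻(aq) + 2 Tl⁺(aq), the reaction quotient is Q = [I⁻(aq)]^2·[Tl⁺(aq)]^2.
Substituting the known concentrations and solving, log [I⁻(aq)] = −2.569 and [I⁻(aq)] = 0.0027 M.

0.0027 M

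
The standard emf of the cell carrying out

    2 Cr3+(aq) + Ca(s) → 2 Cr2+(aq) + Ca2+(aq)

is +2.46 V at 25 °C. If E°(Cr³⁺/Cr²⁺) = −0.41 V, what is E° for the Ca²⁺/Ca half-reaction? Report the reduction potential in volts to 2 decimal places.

−2.87 V

In the reaction as written the Cr³⁺/Cr²⁺ couple is reduced (cathode) and Ca²⁺/Ca is oxidized (anode), so E°cell = E°(Cr³⁺/Cr²⁺) − E°(Ca²⁺/Ca).
E°(Ca²⁺/Ca) = E°(cathode) − E°cell = −0.41 − (+2.46) = −2.87 V.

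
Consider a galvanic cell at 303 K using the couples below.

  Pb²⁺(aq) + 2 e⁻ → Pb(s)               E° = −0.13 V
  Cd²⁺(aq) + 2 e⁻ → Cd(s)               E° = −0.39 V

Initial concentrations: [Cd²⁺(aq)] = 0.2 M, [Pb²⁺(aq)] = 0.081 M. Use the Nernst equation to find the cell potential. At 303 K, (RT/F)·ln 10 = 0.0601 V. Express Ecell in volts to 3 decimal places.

+0.248 V

The Pb²⁺/Pb couple has the more positive E°, so it is the cathode; Cd²⁺/Cd is the anode.
E°cell = E°cat − E°an = −0.13 − (−0.39) = +0.26 V; n = 2.
Balancing gives Pb²⁺(aq) + Cd(s) → Pb(s) + Cd²⁺(aq); hence Q = [Cd²⁺(aq)] / [Pb²⁺(aq)] = 2.47 (log Q = 0.393).
By the Nernst equation, E = +0.26 − (0.0601/2)·(0.393) = +0.248 V.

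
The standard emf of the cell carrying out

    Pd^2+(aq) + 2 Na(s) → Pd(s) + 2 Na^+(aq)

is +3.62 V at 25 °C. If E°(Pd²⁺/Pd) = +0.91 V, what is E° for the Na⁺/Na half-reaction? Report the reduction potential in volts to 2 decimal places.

−2.71 V

In the reaction as written the Pd²⁺/Pd couple is reduced (cathode) and Na⁺/Na is oxidized (anode), so E°cell = E°(Pd²⁺/Pd) − E°(Na⁺/Na).
E°(Na⁺/Na) = E°(cathode) − E°cell = +0.91 − (+3.62) = −2.71 V.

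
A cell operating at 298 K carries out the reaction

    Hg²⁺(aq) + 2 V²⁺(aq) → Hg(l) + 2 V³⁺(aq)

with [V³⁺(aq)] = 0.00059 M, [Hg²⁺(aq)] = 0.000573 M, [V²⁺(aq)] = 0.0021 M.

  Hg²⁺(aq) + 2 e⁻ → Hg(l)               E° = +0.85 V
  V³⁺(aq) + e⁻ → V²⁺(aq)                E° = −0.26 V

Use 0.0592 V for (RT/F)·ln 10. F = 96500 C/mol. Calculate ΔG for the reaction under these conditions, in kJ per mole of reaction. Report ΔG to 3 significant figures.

E°cell = +0.85 − (−0.26) = +1.11 V; the balanced reaction transfers n = 2 electrons.
Q = [V³⁺(aq)]^2 / ([Hg²⁺(aq)]·[V²⁺(aq)]^2) = 138, so log Q = 2.139 and E = +1.11 − (0.0592/2)(2.139) = +1.0467 V.
ΔG = −nFE = −(2)(96500)(+1.0467) J/mol = −202 kJ/mol.

−202 kJ/mol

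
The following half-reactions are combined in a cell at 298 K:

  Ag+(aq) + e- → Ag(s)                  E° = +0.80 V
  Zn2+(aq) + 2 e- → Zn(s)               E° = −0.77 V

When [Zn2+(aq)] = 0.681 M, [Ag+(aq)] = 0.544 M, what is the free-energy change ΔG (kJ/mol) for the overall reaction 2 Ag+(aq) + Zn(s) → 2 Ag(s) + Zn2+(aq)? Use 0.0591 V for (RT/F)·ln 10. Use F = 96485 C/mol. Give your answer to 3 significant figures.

E°cell = +0.80 − (−0.77) = +1.57 V; the balanced reaction transfers n = 2 electrons.
Q = [Zn2+(aq)] / [Ag+(aq)]^2 = 2.3, so log Q = 0.362 and E = +1.57 − (0.0591/2)(0.362) = +1.5593 V.
Finally ΔG = −nFE = −(2)(96485 C/mol)(+1.5593 V) = −301 kJ/mol.

−301 kJ/mol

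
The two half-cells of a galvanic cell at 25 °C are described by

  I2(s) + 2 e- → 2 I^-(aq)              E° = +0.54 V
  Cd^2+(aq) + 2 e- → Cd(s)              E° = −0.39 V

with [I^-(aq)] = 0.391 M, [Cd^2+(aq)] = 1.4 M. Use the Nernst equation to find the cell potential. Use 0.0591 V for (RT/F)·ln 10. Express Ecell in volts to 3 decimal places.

Since E°(I₂/I⁻) > E°(Cd²⁺/Cd), I₂/I⁻ serves as the cathode.
The standard potential is +0.54 − (−0.39) = +0.93 V and the balanced reaction transfers n = 2 electrons.
For the overall reaction I2(s) + Cd(s) → 2 I^-(aq) + Cd^2+(aq), Q = [I^-(aq)]^2·[Cd^2+(aq)] = 0.214, giving log Q = −0.670.
By the Nernst equation, E = +0.93 − (0.0591/2)·(−0.670) = +0.950 V.

+0.950 V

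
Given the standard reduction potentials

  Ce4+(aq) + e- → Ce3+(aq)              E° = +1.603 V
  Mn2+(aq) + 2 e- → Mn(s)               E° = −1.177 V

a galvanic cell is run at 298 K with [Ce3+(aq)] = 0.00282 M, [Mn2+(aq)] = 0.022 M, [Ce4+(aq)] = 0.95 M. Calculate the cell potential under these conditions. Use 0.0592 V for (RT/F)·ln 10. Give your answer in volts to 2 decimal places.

+2.98 V

The Ce⁴⁺/Ce³⁺ couple has the more positive E°, so it is the cathode; Mn²⁺/Mn is the anode.
The standard potential is +1.603 − (−1.177) = +2.780 V and the balanced reaction transfers n = 2 electrons.
The balanced reaction is 2 Ce4+(aq) + Mn(s) → 2 Ce3+(aq) + Mn2+(aq), so Q = ([Ce3+(aq)]^2·[Mn2+(aq)]) / [Ce4+(aq)]^2 = 1.94×10^−7 and log Q = −6.713.
Applying E = E° − (RT ln10/nF)·log Q gives +2.780 − (0.0592/2)(−6.713) = +2.98 V.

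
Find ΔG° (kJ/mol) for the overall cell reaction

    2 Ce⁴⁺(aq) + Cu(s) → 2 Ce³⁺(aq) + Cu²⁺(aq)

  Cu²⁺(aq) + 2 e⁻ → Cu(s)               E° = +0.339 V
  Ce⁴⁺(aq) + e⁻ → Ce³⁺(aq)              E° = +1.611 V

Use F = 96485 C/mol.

−245 kJ/mol

In the reaction as written Ce⁴⁺(aq) is reduced, so the Ce⁴⁺/Ce³⁺ couple is the cathode and Cu²⁺/Cu is the anode.
E°cell = +1.611 − (+0.339) = +1.272 V; balancing electrons gives n = 2.
ΔG° = −nFE°cell = −(2)(96485)(+1.272) J/mol = −245 kJ/mol.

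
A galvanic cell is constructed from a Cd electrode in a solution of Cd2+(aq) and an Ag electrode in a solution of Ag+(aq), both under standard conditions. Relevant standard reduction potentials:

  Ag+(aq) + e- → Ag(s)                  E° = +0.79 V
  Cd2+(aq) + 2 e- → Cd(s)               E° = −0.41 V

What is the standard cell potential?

+1.20 V

The Ag⁺/Ag couple has the higher E°, so Ag ion is reduced (cathode) and Cd is oxidized (anode).
E°cell = E°(cathode) − E°(anode) = +0.79 − (−0.41) = +1.20 V.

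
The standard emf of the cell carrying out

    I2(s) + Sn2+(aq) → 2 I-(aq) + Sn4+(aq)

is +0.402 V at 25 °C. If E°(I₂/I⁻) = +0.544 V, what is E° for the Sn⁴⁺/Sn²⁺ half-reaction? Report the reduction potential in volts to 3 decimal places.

+0.142 V

In the reaction as written the I₂/I⁻ couple is reduced (cathode) and Sn⁴⁺/Sn²⁺ is oxidized (anode), so E°cell = E°(I₂/I⁻) − E°(Sn⁴⁺/Sn²⁺).
E°(Sn⁴⁺/Sn²⁺) = E°(cathode) − E°cell = +0.544 − (+0.402) = +0.142 V.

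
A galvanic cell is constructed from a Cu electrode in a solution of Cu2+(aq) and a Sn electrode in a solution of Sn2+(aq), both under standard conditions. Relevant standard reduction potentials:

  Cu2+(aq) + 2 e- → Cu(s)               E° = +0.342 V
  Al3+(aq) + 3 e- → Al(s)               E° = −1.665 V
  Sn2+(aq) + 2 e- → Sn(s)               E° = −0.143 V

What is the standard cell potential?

+0.485 V

The Cu²⁺/Cu couple has the higher E°, so Cu ion is reduced (cathode) and Sn is oxidized (anode).
E°cell = E°(cathode) − E°(anode) = +0.342 − (−0.143) = +0.485 V.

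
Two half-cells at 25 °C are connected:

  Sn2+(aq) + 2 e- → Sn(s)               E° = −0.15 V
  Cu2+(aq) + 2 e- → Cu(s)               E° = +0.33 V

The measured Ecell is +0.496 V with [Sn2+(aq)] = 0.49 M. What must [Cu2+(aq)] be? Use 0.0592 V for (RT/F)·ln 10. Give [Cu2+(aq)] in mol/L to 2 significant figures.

With Cu²⁺/Cu at the cathode and Sn²⁺/Sn at the anode, E°cell = +0.33 − (−0.15) = +0.48 V (n = 2).
Rearranging E = E° − (0.0592/n)·log Q gives log Q = 2(+0.48 − (+0.496))/0.0592 = −0.541.
Balancing electrons gives Cu2+(aq) + Sn(s) → Cu(s) + Sn2+(aq); thus Q = [Sn2+(aq)] / [Cu2+(aq)].
Substituting the known concentrations and solving, log [Cu2+(aq)] = 0.231 and [Cu2+(aq)] = 1.7 M.

1.7 M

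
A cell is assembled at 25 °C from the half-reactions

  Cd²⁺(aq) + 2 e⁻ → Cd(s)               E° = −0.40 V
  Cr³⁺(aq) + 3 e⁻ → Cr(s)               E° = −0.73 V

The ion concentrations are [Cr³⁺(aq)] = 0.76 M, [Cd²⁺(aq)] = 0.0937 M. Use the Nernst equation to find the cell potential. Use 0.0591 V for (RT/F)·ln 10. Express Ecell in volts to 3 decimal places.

The Cd²⁺/Cd couple has the more positive E°, so it is the cathode; Cr³⁺/Cr is the anode.
E°cell = E°cat − E°an = −0.40 − (−0.73) = +0.33 V; n = 6.
The balanced reaction is 3 Cd²⁺(aq) + 2 Cr(s) → 3 Cd(s) + 2 Cr³⁺(aq), so Q = [Cr³⁺(aq)]^2 / [Cd²⁺(aq)]^3 = 702 and log Q = 2.846.
Applying E = E° − (RT ln10/nF)·log Q gives +0.33 − (0.0591/6)(2.846) = +0.302 V.

+0.302 V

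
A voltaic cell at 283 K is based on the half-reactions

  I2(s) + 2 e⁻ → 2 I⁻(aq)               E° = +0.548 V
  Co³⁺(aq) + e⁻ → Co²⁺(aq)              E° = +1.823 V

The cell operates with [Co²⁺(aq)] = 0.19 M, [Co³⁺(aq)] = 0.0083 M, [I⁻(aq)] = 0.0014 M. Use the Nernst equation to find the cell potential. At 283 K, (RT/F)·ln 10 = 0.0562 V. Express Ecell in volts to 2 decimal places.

Since E°(Co³⁺/Co²⁺) > E°(I₂/I⁻), Co³⁺/Co²⁺ serves as the cathode.
The standard potential is +1.823 − (+0.548) = +1.275 V and the balanced reaction transfers n = 2 electrons.
Balancing gives 2 Co³⁺(aq) + 2 I⁻(aq) → 2 Co²⁺(aq) + I2(s); hence Q = [Co²⁺(aq)]^2 / ([Co³⁺(aq)]^2·[I⁻(aq)]^2) = 2.67×10^8 (log Q = 8.427).
Applying E = E° − (RT ln10/nF)·log Q gives +1.275 − (0.0562/2)(8.427) = +1.04 V.

+1.04 V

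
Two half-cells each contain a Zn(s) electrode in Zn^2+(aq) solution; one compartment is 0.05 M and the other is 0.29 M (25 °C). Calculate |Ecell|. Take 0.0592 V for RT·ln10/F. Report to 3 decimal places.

0.023 V

For a concentration cell E°cell = 0, since both electrodes use the same couple.
The compartment with the higher Zn^2+(aq) concentration (0.29 M) acts as the cathode; ions are reduced there and produced at the dilute (0.05 M) anode.
With n = 2, Ecell = −(0.0592/2)·log([dilute]/[conc]) = −(0.0592/2)·log(0.05/0.29) = +0.023 V.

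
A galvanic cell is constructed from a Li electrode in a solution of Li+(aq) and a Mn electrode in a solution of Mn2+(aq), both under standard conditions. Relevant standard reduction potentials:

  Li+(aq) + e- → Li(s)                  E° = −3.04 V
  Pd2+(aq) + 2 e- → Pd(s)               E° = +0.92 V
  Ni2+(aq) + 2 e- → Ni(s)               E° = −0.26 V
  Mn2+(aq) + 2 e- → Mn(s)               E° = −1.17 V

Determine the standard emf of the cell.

The Mn²⁺/Mn couple has the higher E°, so Mn ion is reduced (cathode) and Li is oxidized (anode).
E°cell = E°(cathode) − E°(anode) = −1.17 − (−3.04) = +1.87 V.

+1.87 V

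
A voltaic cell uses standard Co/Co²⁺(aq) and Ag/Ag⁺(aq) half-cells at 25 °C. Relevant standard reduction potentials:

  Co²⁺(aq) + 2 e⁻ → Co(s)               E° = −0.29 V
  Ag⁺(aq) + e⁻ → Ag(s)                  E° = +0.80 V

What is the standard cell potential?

The Ag⁺/Ag couple has the higher E°, so Ag ion is reduced (cathode) and Co is oxidized (anode).
E°cell = E°(cathode) − E°(anode) = +0.80 − (−0.29) = +1.09 V.

+1.09 V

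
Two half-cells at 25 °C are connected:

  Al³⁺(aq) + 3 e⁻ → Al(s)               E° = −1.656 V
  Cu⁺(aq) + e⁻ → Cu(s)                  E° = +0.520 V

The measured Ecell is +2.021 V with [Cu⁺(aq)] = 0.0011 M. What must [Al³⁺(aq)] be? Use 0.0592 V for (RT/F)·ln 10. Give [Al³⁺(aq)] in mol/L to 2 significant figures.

Cu⁺/Cu is the cathode (higher E°); E°cell = +0.520 − (−1.656) = +2.176 V with n = 3.
From the Nernst equation, log Q = n(E° − E)/0.0592 = 3·(+2.176 − (+2.021))/0.0592 = 7.855.
For 3 Cu⁺(aq) + Al(s) → 3 Cu(s) + Al³⁺(aq), the reaction quotient is Q = [Al³⁺(aq)] / [Cu⁺(aq)]^3.
Isolating [Al³⁺(aq)] in Q = 10^{7.855} yields log [Al³⁺(aq)] = −1.021, i.e. 0.095 M.

0.095 M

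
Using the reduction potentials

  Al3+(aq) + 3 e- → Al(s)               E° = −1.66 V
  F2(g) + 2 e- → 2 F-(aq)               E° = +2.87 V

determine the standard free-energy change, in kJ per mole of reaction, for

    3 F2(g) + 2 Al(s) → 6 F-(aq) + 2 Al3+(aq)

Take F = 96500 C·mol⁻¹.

In the reaction as written F2(g) is reduced, so the F₂/F⁻ couple is the cathode and Al³⁺/Al is the anode.
E°cell = +2.87 − (−1.66) = +4.53 V; balancing electrons gives n = 6.
ΔG° = −nFE°cell = −(6)(96500)(+4.53) J/mol = −2623 kJ/mol.

−2623 kJ/mol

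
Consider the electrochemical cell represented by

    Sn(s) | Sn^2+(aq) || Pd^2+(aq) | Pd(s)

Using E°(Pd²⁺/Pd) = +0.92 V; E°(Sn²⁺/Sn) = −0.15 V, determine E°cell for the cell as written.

By convention the left-hand electrode in cell notation is the anode (oxidation) and the right-hand electrode is the cathode (reduction).
E°cell = E°(right) − E°(left) = +0.92 − (−0.15) = +1.07 V.

+1.07 V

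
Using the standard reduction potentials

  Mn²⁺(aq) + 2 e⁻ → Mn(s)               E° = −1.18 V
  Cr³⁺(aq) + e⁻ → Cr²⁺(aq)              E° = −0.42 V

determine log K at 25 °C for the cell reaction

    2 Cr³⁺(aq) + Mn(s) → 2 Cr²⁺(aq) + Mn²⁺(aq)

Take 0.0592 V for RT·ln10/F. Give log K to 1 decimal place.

log K = 25.7

The Cr³⁺/Cr²⁺ couple is reduced (cathode); E°cell = −0.42 − (−1.18) = +0.76 V with n = 2.
At equilibrium E = 0, so log K = nE°cell / 0.0592 = (2)(+0.76) / 0.0592 = 25.7.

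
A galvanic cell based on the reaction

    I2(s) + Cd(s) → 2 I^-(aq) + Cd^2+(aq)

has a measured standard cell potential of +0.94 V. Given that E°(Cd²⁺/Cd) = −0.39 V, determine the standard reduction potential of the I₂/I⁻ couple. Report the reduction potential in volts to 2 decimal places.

+0.55 V

In the reaction as written the I₂/I⁻ couple is reduced (cathode) and Cd²⁺/Cd is oxidized (anode), so E°cell = E°(I₂/I⁻) − E°(Cd²⁺/Cd).
E°(I₂/I⁻) = E°cell + E°(anode) = +0.94 + (−0.39) = +0.55 V.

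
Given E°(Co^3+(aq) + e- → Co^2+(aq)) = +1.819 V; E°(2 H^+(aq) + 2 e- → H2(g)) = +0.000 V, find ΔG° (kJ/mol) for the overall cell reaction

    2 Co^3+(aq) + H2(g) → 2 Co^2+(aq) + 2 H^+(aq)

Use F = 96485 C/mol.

−351 kJ/mol

In the reaction as written Co^3+(aq) is reduced, so the Co³⁺/Co²⁺ couple is the cathode and 2H⁺/H₂ is the anode.
E°cell = +1.819 − (+0.000) = +1.819 V; balancing electrons gives n = 2.
ΔG° = −nFE°cell = −(2)(96485)(+1.819) J/mol = −351 kJ/mol.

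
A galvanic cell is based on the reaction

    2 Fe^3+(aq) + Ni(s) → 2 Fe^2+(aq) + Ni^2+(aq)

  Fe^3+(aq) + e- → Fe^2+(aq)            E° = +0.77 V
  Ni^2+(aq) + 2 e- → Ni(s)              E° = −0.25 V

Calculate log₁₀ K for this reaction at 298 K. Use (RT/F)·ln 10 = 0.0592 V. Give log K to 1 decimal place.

log K = 34.5

The Fe³⁺/Fe²⁺ couple is reduced (cathode); E°cell = +0.77 − (−0.25) = +1.02 V with n = 2.
At equilibrium E = 0, so log K = nE°cell / 0.0592 = (2)(+1.02) / 0.0592 = 34.5.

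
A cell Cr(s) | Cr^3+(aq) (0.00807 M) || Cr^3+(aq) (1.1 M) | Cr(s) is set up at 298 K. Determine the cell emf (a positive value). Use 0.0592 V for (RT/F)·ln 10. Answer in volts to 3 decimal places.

For a concentration cell E°cell = 0, since both electrodes use the same couple.
The compartment with the higher Cr^3+(aq) concentration (1.1 M) acts as the cathode; ions are reduced there and produced at the dilute (0.00807 M) anode.
With n = 3, Ecell = −(0.0592/3)·log([dilute]/[conc]) = −(0.0592/3)·log(0.00807/1.1) = +0.042 V.

0.042 V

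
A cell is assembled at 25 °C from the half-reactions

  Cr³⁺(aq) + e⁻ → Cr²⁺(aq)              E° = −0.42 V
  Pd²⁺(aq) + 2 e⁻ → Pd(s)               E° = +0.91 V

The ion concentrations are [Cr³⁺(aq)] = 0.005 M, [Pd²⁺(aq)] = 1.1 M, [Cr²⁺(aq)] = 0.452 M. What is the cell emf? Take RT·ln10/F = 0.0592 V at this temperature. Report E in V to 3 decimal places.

+1.447 V

The Pd²⁺/Pd couple has the more positive E°, so it is the cathode; Cr³⁺/Cr²⁺ is the anode.
E°cell = +0.91 − (−0.42) = +1.33 V, with n = 2 electrons transferred.
The balanced reaction is Pd²⁺(aq) + 2 Cr²⁺(aq) → Pd(s) + 2 Cr³⁺(aq), so Q = [Cr³⁺(aq)]^2 / ([Pd²⁺(aq)]·[Cr²⁺(aq)]^2) = 0.000111 and log Q = −3.954.
Applying E = E° − (RT ln10/nF)·log Q gives +1.33 − (0.0592/2)(−3.954) = +1.447 V.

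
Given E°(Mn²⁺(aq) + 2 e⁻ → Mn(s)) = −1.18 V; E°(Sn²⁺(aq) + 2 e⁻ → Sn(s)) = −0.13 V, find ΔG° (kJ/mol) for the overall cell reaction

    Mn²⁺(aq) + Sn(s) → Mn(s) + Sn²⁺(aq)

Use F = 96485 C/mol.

In the reaction as written Mn²⁺(aq) is reduced, so the Mn²⁺/Mn couple is the cathode and Sn²⁺/Sn is the anode.
E°cell = −1.18 − (−0.13) = −1.05 V; balancing electrons gives n = 2.
ΔG° = −nFE°cell = −(2)(96485)(−1.05) J/mol = +203 kJ/mol.

+203 kJ/mol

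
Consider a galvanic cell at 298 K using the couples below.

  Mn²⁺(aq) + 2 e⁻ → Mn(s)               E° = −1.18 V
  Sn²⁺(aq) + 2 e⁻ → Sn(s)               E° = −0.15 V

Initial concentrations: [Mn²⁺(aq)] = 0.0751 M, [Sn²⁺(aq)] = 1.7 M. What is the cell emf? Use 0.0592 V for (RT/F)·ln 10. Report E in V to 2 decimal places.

The Sn²⁺/Sn couple has the more positive E°, so it is the cathode; Mn²⁺/Mn is the anode.
The standard potential is −0.15 − (−1.18) = +1.03 V and the balanced reaction transfers n = 2 electrons.
For the overall reaction Sn²⁺(aq) + Mn(s) → Sn(s) + Mn²⁺(aq), Q = [Mn²⁺(aq)] / [Sn²⁺(aq)] = 0.0442, giving log Q = −1.355.
Applying E = E° − (RT ln10/nF)·log Q gives +1.03 − (0.0592/2)(−1.355) = +1.07 V.

+1.07 V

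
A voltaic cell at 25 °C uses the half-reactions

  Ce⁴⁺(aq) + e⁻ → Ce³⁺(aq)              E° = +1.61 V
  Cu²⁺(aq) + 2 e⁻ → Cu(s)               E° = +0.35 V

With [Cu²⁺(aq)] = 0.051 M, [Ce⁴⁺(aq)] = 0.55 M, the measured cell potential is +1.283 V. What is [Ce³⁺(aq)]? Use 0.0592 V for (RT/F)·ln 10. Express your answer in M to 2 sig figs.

1.0 M

The Ce⁴⁺/Ce³⁺ couple has the larger reduction potential, so it is the cathode: E°cell = +1.61 − (+0.35) = +1.26 V and n = 2.
Since E = E° − (0.0592/n)·log Q, log Q = n(E° − E)/0.0592 = −0.777.
The balanced reaction is 2 Ce⁴⁺(aq) + Cu(s) → 2 Ce³⁺(aq) + Cu²⁺(aq), so Q = ([Ce³⁺(aq)]^2·[Cu²⁺(aq)]) / [Ce⁴⁺(aq)]^2.
Substituting the known concentrations and solving, log [Ce³⁺(aq)] = −0.002 and [Ce³⁺(aq)] = 1.0 M.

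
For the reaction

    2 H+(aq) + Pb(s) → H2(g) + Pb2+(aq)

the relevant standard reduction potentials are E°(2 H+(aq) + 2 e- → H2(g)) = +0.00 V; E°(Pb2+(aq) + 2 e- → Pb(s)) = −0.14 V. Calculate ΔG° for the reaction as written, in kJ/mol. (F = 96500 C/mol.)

In the reaction as written H+(aq) is reduced, so the 2H⁺/H₂ couple is the cathode and Pb²⁺/Pb is the anode.
E°cell = +0.00 − (−0.14) = +0.14 V; balancing electrons gives n = 2.
ΔG° = −nFE°cell = −(2)(96500)(+0.14) J/mol = −27.0 kJ/mol.

−27.0 kJ/mol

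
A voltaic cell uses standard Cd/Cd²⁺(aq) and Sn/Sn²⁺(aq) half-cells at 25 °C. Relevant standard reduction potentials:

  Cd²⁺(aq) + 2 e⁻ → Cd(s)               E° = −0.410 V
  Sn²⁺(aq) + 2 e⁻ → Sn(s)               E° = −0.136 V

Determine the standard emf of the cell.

The Sn²⁺/Sn couple has the higher E°, so Sn ion is reduced (cathode) and Cd is oxidized (anode).
E°cell = E°(cathode) − E°(anode) = −0.136 − (−0.410) = +0.274 V.

+0.274 V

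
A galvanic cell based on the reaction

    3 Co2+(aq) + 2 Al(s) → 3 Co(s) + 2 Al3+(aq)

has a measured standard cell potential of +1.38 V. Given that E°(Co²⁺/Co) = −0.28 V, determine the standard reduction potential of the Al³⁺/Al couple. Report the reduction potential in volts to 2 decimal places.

−1.66 V

In the reaction as written the Co²⁺/Co couple is reduced (cathode) and Al³⁺/Al is oxidized (anode), so E°cell = E°(Co²⁺/Co) − E°(Al³⁺/Al).
E°(Al³⁺/Al) = E°(cathode) − E°cell = −0.28 − (+1.38) = −1.66 V.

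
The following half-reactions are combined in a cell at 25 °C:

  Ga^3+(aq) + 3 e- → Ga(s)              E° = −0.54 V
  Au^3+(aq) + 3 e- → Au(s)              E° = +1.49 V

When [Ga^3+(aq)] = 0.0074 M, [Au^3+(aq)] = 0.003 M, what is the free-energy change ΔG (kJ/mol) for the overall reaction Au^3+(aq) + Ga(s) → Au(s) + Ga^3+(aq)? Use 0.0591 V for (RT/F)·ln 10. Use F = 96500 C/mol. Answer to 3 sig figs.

The standard cell potential is +1.49 − (−0.54) = +2.03 V, with n = 3 electrons in the balanced equation.
The reaction quotient is [Ga^3+(aq)] / [Au^3+(aq)] = 2.47; by Nernst, E = +2.03 − (0.0591/3)(0.392) = +2.0223 V.
Then ΔG = −nFE = −3 × 96500 × +2.0223 J/mol = −585 kJ/mol.

−585 kJ/mol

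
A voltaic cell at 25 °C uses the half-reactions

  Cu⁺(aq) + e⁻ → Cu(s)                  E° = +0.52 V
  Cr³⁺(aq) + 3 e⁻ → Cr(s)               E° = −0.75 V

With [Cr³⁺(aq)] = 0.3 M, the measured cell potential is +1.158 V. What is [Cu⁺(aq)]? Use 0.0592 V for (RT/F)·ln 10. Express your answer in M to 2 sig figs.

Cu⁺/Cu is the cathode (higher E°); E°cell = +0.52 − (−0.75) = +1.27 V with n = 3.
Since E = E° − (0.0592/n)·log Q, log Q = n(E° − E)/0.0592 = 5.676.
For 3 Cu⁺(aq) + Cr(s) → 3 Cu(s) + Cr³⁺(aq), the reaction quotient is Q = [Cr³⁺(aq)] / [Cu⁺(aq)]^3.
Isolating [Cu⁺(aq)] in Q = 10^{5.676} yields log [Cu⁺(aq)] = −2.066, i.e. 0.0086 M.

0.0086 M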